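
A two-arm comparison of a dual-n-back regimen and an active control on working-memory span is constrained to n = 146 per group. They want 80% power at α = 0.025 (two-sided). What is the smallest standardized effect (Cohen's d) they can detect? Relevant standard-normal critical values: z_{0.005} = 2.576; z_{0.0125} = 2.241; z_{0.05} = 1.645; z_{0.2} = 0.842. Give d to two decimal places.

d_min ≈ 0.36

For two independent groups of n = 146 each: d_min = (z_{α/2} + z_β)·√(2/n).
z-sum = 2.241 + 0.842 = 3.083.
d_min = 3.083 × √(2/146) = 3.083 × 0.1170 = 0.361.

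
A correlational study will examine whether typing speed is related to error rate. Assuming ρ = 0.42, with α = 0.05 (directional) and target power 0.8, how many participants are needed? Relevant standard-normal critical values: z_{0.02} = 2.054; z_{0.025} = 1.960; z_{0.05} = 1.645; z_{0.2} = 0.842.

n = 34

Fisher's z: C = ½·ln((1+r)/(1−r)) = ½·ln(2.4483) = 0.4477.
n = ((z_{α} + z_β)/C)² + 3.
(1.645 + 0.842) / 0.4477 = 2.487 / 0.4477 = 5.555.
n = 5.555² + 3 = 30.86 + 3 = 33.9.
Round up.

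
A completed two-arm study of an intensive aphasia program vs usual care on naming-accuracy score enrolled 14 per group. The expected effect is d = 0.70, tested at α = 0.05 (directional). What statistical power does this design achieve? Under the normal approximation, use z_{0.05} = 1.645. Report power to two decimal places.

power ≈ 0.58

For two equal groups, power = Φ(d·√(n/2) − z_{α}).
d·√(n/2) = 0.70 × √(14/2) = 0.70 × 2.646 = 1.852.
z_β = 1.852 − 1.645 = 0.207.
Power = Φ(0.207) = 0.582.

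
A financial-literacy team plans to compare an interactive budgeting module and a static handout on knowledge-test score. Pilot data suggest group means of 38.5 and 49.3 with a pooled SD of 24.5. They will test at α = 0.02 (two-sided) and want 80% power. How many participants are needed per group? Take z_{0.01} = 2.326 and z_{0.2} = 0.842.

n = 104 per group

Cohen's d = |M₁ − M₂| / SD_pooled = |38.5 − 49.3| / 24.5 = 10.8 / 24.5 = 0.441.
For two independent groups with equal n: n = 2·((z_{α/2} + z_β) / d)².
z_{α/2} + z_β = 2.326 + 0.842 = 3.168.
n = 2 × (3.168 / 0.441)² = 2 × 7.184² = 2 × 51.61 = 103.2.
Round up to the next whole participant.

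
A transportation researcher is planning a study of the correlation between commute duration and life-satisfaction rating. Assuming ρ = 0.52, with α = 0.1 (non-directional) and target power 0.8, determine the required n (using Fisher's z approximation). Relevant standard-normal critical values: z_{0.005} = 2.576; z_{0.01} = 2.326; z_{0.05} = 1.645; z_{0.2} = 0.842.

Fisher's z: C = ½·ln((1+r)/(1−r)) = ½·ln(3.1667) = 0.5763.
n = ((z_{α/2} + z_β)/C)² + 3.
(1.645 + 0.842) / 0.5763 = 2.487 / 0.5763 = 4.315.
n = 4.315² + 3 = 18.62 + 3 = 21.6.
Round up.

n = 22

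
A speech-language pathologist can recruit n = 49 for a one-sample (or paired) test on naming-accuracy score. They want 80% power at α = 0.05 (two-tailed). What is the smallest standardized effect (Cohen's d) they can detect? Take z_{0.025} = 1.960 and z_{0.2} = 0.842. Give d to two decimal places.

d_min ≈ 0.40

For a single sample (or paired design) of n = 49: d_min = (z_{α/2} + z_β)/√n.
z-sum = 1.960 + 0.842 = 2.802.
d_min = 2.802 / √49 = 2.802 / 7.000 = 0.400.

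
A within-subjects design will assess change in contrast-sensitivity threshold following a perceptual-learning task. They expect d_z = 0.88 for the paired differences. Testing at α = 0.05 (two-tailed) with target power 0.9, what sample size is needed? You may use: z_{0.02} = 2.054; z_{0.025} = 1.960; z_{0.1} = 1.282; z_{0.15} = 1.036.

For a paired (one-sample on differences) test: n = ((z_{α/2} + z_β) / d)².
z_{α/2} + z_β = 1.960 + 1.282 = 3.242.
n = (3.242 / 0.88)² = 3.684² = 13.57.
Round up.

n = 14 pairs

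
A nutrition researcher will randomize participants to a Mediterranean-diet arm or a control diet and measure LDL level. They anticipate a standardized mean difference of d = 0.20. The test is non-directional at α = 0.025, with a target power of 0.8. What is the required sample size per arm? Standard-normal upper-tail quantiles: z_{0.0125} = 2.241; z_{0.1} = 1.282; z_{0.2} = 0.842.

n = 476 per group

For two independent groups with equal n: n = 2·((z_{α/2} + z_β) / d)².
z_{α/2} + z_β = 2.241 + 0.842 = 3.083.
n = 2 × (3.083 / 0.20)² = 2 × 15.415² = 2 × 237.62 = 475.2.
Round up to the next whole participant.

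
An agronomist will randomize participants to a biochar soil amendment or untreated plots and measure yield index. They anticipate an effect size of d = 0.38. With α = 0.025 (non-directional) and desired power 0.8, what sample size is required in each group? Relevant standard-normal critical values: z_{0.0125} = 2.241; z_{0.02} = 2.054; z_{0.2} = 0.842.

For two independent groups with equal n: n = 2·((z_{α/2} + z_β) / d)².
z_{α/2} + z_β = 2.241 + 0.842 = 3.083.
n = 2 × (3.083 / 0.38)² = 2 × 8.113² = 2 × 65.82 = 131.6.
Round up to the next whole participant.

n = 132 per group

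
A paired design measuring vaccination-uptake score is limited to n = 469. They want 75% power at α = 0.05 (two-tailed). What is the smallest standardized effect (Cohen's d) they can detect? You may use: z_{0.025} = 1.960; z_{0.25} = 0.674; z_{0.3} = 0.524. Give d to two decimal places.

For a single sample (or paired design) of n = 469: d_min = (z_{α/2} + z_β)/√n.
z-sum = 1.960 + 0.674 = 2.634.
d_min = 2.634 / √469 = 2.634 / 21.656 = 0.122.

d_min ≈ 0.12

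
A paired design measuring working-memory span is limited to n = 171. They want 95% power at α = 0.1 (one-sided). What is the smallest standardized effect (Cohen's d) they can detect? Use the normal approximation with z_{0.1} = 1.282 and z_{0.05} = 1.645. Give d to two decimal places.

d_min ≈ 0.22

For a single sample (or paired design) of n = 171: d_min = (z_{α} + z_β)/√n.
z-sum = 1.282 + 1.645 = 2.927.
d_min = 2.927 / √171 = 2.927 / 13.077 = 0.224.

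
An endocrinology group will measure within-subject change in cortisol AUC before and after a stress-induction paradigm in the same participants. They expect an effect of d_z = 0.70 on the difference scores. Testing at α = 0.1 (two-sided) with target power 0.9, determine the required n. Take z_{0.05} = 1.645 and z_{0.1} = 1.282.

For a paired (one-sample on differences) test: n = ((z_{α/2} + z_β) / d)².
z_{α/2} + z_β = 1.645 + 1.282 = 2.927.
n = (2.927 / 0.70)² = 4.181² = 17.48.
Round up.

n = 18 pairs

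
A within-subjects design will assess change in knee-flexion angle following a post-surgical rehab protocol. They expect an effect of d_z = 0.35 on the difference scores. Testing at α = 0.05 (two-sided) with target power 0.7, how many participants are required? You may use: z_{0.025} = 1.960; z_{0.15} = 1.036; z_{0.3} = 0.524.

For a paired (one-sample on differences) test: n = ((z_{α/2} + z_β) / d)².
z_{α/2} + z_β = 1.960 + 0.524 = 2.484.
n = (2.484 / 0.35)² = 7.097² = 50.37.
Round up.

n = 51 pairs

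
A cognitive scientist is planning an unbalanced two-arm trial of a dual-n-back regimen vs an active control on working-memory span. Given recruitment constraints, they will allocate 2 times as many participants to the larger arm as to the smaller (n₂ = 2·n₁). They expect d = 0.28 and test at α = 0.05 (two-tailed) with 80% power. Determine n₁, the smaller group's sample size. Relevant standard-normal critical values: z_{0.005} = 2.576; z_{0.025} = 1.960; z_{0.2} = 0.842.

With allocation ratio k = n₂/n₁ = 2, Var(x̄₁−x̄₂) = σ²(1/n₁ + 1/(k·n₁)) = σ²·(k+1)/(k·n₁).
So n₁ = (1 + 1/k)·((z_{α/2} + z_β)/d)² = 1.500 × (2.802/0.28)².
n₁ = 1.500 × 100.14 = 150.2.
Round up: n₁ = 151, giving n₂ = 2 × 151 = 302.

n₁ = 151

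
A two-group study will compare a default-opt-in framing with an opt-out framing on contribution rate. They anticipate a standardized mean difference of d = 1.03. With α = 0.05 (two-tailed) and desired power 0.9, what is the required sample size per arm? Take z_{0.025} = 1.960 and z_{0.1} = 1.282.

For two independent groups with equal n: n = 2·((z_{α/2} + z_β) / d)².
z_{α/2} + z_β = 1.960 + 1.282 = 3.242.
n = 2 × (3.242 / 1.03)² = 2 × 3.148² = 2 × 9.91 = 19.8.
Round up to the next whole participant.

n = 20 per group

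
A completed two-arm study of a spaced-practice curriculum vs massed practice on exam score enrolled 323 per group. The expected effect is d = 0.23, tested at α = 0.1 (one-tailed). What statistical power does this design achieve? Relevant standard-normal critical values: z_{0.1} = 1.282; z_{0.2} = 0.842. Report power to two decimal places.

power ≈ 0.95

For two equal groups, power = Φ(d·√(n/2) − z_{α}).
d·√(n/2) = 0.23 × √(323/2) = 0.23 × 12.708 = 2.923.
z_β = 2.923 − 1.282 = 1.641.
Power = Φ(1.641) = 0.950.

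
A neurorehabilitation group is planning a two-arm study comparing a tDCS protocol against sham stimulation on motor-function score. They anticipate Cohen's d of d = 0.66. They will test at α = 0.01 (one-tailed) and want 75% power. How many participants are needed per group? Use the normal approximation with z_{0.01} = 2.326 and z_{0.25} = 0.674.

For two independent groups with equal n: n = 2·((z_{α} + z_β) / d)².
z_{α} + z_β = 2.326 + 0.674 = 3.000.
n = 2 × (3.000 / 0.66)² = 2 × 4.545² = 2 × 20.66 = 41.3.
Round up to the next whole participant.

n = 42 per group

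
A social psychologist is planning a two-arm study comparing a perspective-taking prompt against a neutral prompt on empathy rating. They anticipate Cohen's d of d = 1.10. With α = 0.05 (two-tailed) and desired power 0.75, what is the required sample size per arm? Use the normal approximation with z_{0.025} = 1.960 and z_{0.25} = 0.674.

For two independent groups with equal n: n = 2·((z_{α/2} + z_β) / d)².
z_{α/2} + z_β = 1.960 + 0.674 = 2.634.
n = 2 × (2.634 / 1.10)² = 2 × 2.395² = 2 × 5.73 = 11.5.
Round up to the next whole participant.

n = 12 per group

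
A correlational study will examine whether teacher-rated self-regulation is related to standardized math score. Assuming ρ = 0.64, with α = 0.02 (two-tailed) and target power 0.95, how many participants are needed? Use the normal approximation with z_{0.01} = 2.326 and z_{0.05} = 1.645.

n = 31

Fisher's z: C = ½·ln((1+r)/(1−r)) = ½·ln(4.5556) = 0.7582.
n = ((z_{α/2} + z_β)/C)² + 3.
(2.326 + 1.645) / 0.7582 = 3.971 / 0.7582 = 5.237.
n = 5.237² + 3 = 27.43 + 3 = 30.4.
Round up.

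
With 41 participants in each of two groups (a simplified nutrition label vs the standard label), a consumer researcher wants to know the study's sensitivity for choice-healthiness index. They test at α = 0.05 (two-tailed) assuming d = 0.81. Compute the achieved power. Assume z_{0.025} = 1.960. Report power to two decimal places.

For two equal groups, power = Φ(d·√(n/2) − z_{α/2}).
d·√(n/2) = 0.81 × √(41/2) = 0.81 × 4.528 = 3.667.
z_β = 3.667 − 1.960 = 1.707.
Power = Φ(1.707) = 0.956.

power ≈ 0.96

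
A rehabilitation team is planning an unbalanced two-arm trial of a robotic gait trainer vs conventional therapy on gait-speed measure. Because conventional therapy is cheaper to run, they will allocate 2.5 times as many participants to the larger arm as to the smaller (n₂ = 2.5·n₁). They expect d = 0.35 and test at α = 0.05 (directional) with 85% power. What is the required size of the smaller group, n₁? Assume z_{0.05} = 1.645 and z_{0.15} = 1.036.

With allocation ratio k = n₂/n₁ = 2.5, Var(x̄₁−x̄₂) = σ²(1/n₁ + 1/(k·n₁)) = σ²·(k+1)/(k·n₁).
So n₁ = (1 + 1/k)·((z_{α} + z_β)/d)² = 1.400 × (2.681/0.35)².
n₁ = 1.400 × 58.68 = 82.1.
Round up: n₁ = 83, giving n₂ = ⌈2.5 × 83⌉ = ⌈207.5⌉ = 208.

n₁ = 83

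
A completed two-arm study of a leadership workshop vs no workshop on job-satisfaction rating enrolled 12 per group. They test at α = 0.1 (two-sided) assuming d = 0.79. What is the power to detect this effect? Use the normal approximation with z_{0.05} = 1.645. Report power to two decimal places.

power ≈ 0.61

For two equal groups, power = Φ(d·√(n/2) − z_{α/2}).
d·√(n/2) = 0.79 × √(12/2) = 0.79 × 2.449 = 1.935.
z_β = 1.935 − 1.645 = 0.290.
Power = Φ(0.290) = 0.614.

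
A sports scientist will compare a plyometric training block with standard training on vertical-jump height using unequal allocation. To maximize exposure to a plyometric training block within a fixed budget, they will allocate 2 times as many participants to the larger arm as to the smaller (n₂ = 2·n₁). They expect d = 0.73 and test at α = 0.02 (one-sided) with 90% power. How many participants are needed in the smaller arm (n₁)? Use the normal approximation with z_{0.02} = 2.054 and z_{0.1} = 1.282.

With allocation ratio k = n₂/n₁ = 2, Var(x̄₁−x̄₂) = σ²(1/n₁ + 1/(k·n₁)) = σ²·(k+1)/(k·n₁).
So n₁ = (1 + 1/k)·((z_{α} + z_β)/d)² = 1.500 × (3.336/0.73)².
n₁ = 1.500 × 20.88 = 31.3.
Round up: n₁ = 32, giving n₂ = 2 × 32 = 64.

n₁ = 32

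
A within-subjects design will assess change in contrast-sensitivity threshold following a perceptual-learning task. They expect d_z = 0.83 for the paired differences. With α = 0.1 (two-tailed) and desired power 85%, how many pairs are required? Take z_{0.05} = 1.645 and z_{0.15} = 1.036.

n = 11 pairs

For a paired (one-sample on differences) test: n = ((z_{α/2} + z_β) / d)².
z_{α/2} + z_β = 1.645 + 1.036 = 2.681.
n = (2.681 / 0.83)² = 3.230² = 10.43.
Round up.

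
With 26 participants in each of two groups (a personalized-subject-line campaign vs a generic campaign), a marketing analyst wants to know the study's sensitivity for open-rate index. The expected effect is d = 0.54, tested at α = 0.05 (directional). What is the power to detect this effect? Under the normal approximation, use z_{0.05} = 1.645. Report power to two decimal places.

For two equal groups, power = Φ(d·√(n/2) − z_{α}).
d·√(n/2) = 0.54 × √(26/2) = 0.54 × 3.606 = 1.947.
z_β = 1.947 − 1.645 = 0.302.
Power = Φ(0.302) = 0.619.

power ≈ 0.62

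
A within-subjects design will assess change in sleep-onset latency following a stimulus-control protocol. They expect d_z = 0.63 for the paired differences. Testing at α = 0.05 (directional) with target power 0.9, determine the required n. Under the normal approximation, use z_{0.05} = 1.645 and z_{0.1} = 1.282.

For a paired (one-sample on differences) test: n = ((z_{α} + z_β) / d)².
z_{α} + z_β = 1.645 + 1.282 = 2.927.
n = (2.927 / 0.63)² = 4.646² = 21.59.
Round up.

n = 22 pairs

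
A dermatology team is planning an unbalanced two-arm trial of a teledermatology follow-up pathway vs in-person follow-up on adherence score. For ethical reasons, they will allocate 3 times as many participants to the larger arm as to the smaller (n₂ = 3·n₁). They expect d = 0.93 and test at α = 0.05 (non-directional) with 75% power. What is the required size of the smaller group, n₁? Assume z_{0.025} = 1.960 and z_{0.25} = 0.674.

With allocation ratio k = n₂/n₁ = 3, Var(x̄₁−x̄₂) = σ²(1/n₁ + 1/(k·n₁)) = σ²·(k+1)/(k·n₁).
So n₁ = (1 + 1/k)·((z_{α/2} + z_β)/d)² = 1.333 × (2.634/0.93)².
n₁ = 1.333 × 8.02 = 10.7.
Round up: n₁ = 11, giving n₂ = 3 × 11 = 33.

n₁ = 11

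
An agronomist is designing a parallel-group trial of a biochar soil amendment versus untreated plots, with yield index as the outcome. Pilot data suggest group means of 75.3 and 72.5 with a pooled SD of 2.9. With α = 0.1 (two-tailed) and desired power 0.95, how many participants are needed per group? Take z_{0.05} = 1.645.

n = 24 per group

Cohen's d = |M₁ − M₂| / SD_pooled = |75.3 − 72.5| / 2.9 = 2.8 / 2.9 = 0.966.
For two independent groups with equal n: n = 2·((z_{α/2} + z_β) / d)².
z_{α/2} + z_β = 1.645 + 1.645 = 3.290.
n = 2 × (3.290 / 0.966)² = 2 × 3.406² = 2 × 11.60 = 23.2.
Round up to the next whole participant.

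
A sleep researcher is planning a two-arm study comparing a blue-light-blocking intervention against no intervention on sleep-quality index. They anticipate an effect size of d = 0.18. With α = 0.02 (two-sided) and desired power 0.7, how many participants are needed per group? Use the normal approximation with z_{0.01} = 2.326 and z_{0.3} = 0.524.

For two independent groups with equal n: n = 2·((z_{α/2} + z_β) / d)².
z_{α/2} + z_β = 2.326 + 0.524 = 2.850.
n = 2 × (2.850 / 0.18)² = 2 × 15.833² = 2 × 250.69 = 501.4.
Round up to the next whole participant.

n = 502 per group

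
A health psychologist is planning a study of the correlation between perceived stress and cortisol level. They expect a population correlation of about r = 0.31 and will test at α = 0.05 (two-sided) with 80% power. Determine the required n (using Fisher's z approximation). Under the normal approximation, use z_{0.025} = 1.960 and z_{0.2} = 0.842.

Fisher's z: C = ½·ln((1+r)/(1−r)) = ½·ln(1.8986) = 0.3205.
n = ((z_{α/2} + z_β)/C)² + 3.
(1.960 + 0.842) / 0.3205 = 2.802 / 0.3205 = 8.743.
n = 8.743² + 3 = 76.43 + 3 = 79.4.
Round up.

n = 80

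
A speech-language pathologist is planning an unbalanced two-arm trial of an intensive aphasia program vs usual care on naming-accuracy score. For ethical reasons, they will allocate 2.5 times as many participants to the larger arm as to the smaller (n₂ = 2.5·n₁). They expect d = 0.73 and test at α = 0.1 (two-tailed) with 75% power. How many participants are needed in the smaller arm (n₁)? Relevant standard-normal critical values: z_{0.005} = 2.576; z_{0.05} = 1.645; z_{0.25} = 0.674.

With allocation ratio k = n₂/n₁ = 2.5, Var(x̄₁−x̄₂) = σ²(1/n₁ + 1/(k·n₁)) = σ²·(k+1)/(k·n₁).
So n₁ = (1 + 1/k)·((z_{α/2} + z_β)/d)² = 1.400 × (2.319/0.73)².
n₁ = 1.400 × 10.09 = 14.1.
Round up: n₁ = 15, giving n₂ = ⌈2.5 × 15⌉ = ⌈37.5⌉ = 38.

n₁ = 15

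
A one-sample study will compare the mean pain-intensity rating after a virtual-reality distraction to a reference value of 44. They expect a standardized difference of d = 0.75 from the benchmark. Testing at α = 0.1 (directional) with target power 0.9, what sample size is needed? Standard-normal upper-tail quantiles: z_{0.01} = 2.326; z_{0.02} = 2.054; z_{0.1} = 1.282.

For a one-sample test: n = ((z_{α} + z_β) / d)².
z_{α} + z_β = 1.282 + 1.282 = 2.564.
n = (2.564 / 0.75)² = 3.419² = 11.69.
Round up.

n = 12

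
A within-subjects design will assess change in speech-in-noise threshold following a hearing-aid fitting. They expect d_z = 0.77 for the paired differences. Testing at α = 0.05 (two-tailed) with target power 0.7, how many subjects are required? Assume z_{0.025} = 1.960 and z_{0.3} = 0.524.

For a paired (one-sample on differences) test: n = ((z_{α/2} + z_β) / d)².
z_{α/2} + z_β = 1.960 + 0.524 = 2.484.
n = (2.484 / 0.77)² = 3.226² = 10.41.
Round up.

n = 11 pairs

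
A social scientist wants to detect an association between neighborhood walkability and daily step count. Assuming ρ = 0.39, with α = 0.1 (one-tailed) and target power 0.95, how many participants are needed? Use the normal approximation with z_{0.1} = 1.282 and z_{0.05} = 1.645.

n = 54

Fisher's z: C = ½·ln((1+r)/(1−r)) = ½·ln(2.2787) = 0.4118.
n = ((z_{α} + z_β)/C)² + 3.
(1.282 + 1.645) / 0.4118 = 2.927 / 0.4118 = 7.108.
n = 7.108² + 3 = 50.52 + 3 = 53.5.
Round up.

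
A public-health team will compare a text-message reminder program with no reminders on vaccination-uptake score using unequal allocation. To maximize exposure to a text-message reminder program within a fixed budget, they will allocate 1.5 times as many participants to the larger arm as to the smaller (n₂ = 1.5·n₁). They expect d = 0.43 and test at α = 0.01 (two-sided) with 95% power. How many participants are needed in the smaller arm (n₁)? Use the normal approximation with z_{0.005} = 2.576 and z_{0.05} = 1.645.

With allocation ratio k = n₂/n₁ = 1.5, Var(x̄₁−x̄₂) = σ²(1/n₁ + 1/(k·n₁)) = σ²·(k+1)/(k·n₁).
So n₁ = (1 + 1/k)·((z_{α/2} + z_β)/d)² = 1.667 × (4.221/0.43)².
n₁ = 1.667 × 96.36 = 160.6.
Round up: n₁ = 161, giving n₂ = ⌈1.5 × 161⌉ = ⌈241.5⌉ = 242.

n₁ = 161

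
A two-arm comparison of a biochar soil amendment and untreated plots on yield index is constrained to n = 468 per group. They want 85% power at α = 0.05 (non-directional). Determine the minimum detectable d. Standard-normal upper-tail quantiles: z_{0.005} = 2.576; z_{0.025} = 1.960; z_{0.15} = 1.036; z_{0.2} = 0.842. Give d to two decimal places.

For two independent groups of n = 468 each: d_min = (z_{α/2} + z_β)·√(2/n).
z-sum = 1.960 + 1.036 = 2.996.
d_min = 2.996 × √(2/468) = 2.996 × 0.0654 = 0.196.

d_min ≈ 0.20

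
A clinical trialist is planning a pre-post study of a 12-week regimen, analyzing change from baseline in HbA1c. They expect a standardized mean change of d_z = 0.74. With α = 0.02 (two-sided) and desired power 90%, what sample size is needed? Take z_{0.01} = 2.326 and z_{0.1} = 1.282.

n = 24 pairs

For a paired (one-sample on differences) test: n = ((z_{α/2} + z_β) / d)².
z_{α/2} + z_β = 2.326 + 1.282 = 3.608.
n = (3.608 / 0.74)² = 4.876² = 23.77.
Round up.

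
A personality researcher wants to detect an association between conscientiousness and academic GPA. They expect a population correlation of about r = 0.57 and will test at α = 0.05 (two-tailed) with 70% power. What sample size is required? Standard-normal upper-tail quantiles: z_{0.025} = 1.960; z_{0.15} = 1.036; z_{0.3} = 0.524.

n = 18

Fisher's z: C = ½·ln((1+r)/(1−r)) = ½·ln(3.6512) = 0.6475.
n = ((z_{α/2} + z_β)/C)² + 3.
(1.960 + 0.524) / 0.6475 = 2.484 / 0.6475 = 3.836.
n = 3.836² + 3 = 14.72 + 3 = 17.7.
Round up.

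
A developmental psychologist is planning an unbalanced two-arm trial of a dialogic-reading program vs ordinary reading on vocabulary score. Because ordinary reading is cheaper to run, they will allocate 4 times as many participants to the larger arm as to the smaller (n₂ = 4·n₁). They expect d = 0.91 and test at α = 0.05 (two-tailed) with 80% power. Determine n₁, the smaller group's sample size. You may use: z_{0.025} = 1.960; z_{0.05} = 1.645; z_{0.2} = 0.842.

n₁ = 12

With allocation ratio k = n₂/n₁ = 4, Var(x̄₁−x̄₂) = σ²(1/n₁ + 1/(k·n₁)) = σ²·(k+1)/(k·n₁).
So n₁ = (1 + 1/k)·((z_{α/2} + z_β)/d)² = 1.250 × (2.802/0.91)².
n₁ = 1.250 × 9.48 = 11.9.
Round up: n₁ = 12, giving n₂ = 4 × 12 = 48.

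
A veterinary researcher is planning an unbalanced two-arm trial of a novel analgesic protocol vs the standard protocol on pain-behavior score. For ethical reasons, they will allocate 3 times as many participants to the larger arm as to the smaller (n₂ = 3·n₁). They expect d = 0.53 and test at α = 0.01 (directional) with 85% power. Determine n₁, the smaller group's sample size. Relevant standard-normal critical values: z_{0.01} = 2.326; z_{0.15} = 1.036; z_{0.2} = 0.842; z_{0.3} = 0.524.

With allocation ratio k = n₂/n₁ = 3, Var(x̄₁−x̄₂) = σ²(1/n₁ + 1/(k·n₁)) = σ²·(k+1)/(k·n₁).
So n₁ = (1 + 1/k)·((z_{α} + z_β)/d)² = 1.333 × (3.362/0.53)².
n₁ = 1.333 × 40.24 = 53.7.
Round up: n₁ = 54, giving n₂ = 3 × 54 = 162.

n₁ = 54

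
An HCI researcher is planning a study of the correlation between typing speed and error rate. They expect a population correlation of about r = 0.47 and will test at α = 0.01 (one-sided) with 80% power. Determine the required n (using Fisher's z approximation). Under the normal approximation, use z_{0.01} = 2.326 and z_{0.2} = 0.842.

Fisher's z: C = ½·ln((1+r)/(1−r)) = ½·ln(2.7736) = 0.5101.
n = ((z_{α} + z_β)/C)² + 3.
(2.326 + 0.842) / 0.5101 = 3.168 / 0.5101 = 6.211.
n = 6.211² + 3 = 38.57 + 3 = 41.6.
Round up.

n = 42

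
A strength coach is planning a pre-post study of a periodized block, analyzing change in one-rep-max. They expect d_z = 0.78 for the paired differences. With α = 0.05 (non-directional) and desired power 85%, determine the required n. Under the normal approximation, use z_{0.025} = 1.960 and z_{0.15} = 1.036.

n = 15 pairs

For a paired (one-sample on differences) test: n = ((z_{α/2} + z_β) / d)².
z_{α/2} + z_β = 1.960 + 1.036 = 2.996.
n = (2.996 / 0.78)² = 3.841² = 14.75.
Round up.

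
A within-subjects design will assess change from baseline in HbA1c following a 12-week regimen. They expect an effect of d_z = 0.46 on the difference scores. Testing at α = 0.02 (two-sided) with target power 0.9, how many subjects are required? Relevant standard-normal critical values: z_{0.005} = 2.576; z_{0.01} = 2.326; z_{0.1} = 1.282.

For a paired (one-sample on differences) test: n = ((z_{α/2} + z_β) / d)².
z_{α/2} + z_β = 2.326 + 1.282 = 3.608.
n = (3.608 / 0.46)² = 7.843² = 61.52.
Round up.

n = 62 pairs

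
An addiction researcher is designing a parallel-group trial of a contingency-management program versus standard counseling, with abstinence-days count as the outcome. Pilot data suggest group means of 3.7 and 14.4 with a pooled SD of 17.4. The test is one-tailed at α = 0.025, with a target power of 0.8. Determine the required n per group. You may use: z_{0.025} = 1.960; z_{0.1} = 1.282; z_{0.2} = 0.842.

n = 42 per group

Cohen's d = |M₁ − M₂| / SD_pooled = |3.7 − 14.4| / 17.4 = 10.7 / 17.4 = 0.615.
For two independent groups with equal n: n = 2·((z_{α} + z_β) / d)².
z_{α} + z_β = 1.960 + 0.842 = 2.802.
n = 2 × (2.802 / 0.615)² = 2 × 4.556² = 2 × 20.76 = 41.5.
Round up to the next whole participant.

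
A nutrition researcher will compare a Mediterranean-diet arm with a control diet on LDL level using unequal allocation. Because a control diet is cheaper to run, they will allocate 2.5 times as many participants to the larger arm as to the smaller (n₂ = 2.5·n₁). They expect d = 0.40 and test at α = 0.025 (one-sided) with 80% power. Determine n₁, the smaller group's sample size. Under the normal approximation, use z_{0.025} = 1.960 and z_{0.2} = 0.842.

n₁ = 69

With allocation ratio k = n₂/n₁ = 2.5, Var(x̄₁−x̄₂) = σ²(1/n₁ + 1/(k·n₁)) = σ²·(k+1)/(k·n₁).
So n₁ = (1 + 1/k)·((z_{α} + z_β)/d)² = 1.400 × (2.802/0.40)².
n₁ = 1.400 × 49.07 = 68.7.
Round up: n₁ = 69, giving n₂ = ⌈2.5 × 69⌉ = ⌈172.5⌉ = 173.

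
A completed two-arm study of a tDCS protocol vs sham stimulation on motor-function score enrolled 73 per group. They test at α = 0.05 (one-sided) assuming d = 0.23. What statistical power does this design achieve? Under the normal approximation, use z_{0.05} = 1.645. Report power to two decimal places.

power ≈ 0.40

For two equal groups, power = Φ(d·√(n/2) − z_{α}).
d·√(n/2) = 0.23 × √(73/2) = 0.23 × 6.042 = 1.390.
z_β = 1.390 − 1.645 = -0.255.
Power = Φ(-0.255) = 0.399.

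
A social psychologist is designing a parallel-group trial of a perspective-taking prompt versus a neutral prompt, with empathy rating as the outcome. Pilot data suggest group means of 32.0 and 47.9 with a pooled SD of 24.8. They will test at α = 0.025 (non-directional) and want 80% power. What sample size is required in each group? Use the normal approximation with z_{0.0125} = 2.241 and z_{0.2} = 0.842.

n = 47 per group

Cohen's d = |M₁ − M₂| / SD_pooled = |32.0 − 47.9| / 24.8 = 15.9 / 24.8 = 0.641.
For two independent groups with equal n: n = 2·((z_{α/2} + z_β) / d)².
z_{α/2} + z_β = 2.241 + 0.842 = 3.083.
n = 2 × (3.083 / 0.641)² = 2 × 4.810² = 2 × 23.13 = 46.3.
Round up to the next whole participant.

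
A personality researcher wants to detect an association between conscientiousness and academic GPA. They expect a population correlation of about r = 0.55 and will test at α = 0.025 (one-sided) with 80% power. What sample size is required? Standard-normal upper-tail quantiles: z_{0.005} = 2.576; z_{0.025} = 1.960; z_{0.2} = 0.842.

Fisher's z: C = ½·ln((1+r)/(1−r)) = ½·ln(3.4444) = 0.6184.
n = ((z_{α} + z_β)/C)² + 3.
(1.960 + 0.842) / 0.6184 = 2.802 / 0.6184 = 4.531.
n = 4.531² + 3 = 20.53 + 3 = 23.5.
Round up.

n = 24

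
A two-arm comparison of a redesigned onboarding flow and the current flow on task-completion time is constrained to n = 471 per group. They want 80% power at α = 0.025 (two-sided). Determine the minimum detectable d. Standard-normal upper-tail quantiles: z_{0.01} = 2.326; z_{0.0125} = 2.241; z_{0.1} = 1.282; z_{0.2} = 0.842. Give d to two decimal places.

For two independent groups of n = 471 each: d_min = (z_{α/2} + z_β)·√(2/n).
z-sum = 2.241 + 0.842 = 3.083.
d_min = 3.083 × √(2/471) = 3.083 × 0.0652 = 0.201.

d_min ≈ 0.20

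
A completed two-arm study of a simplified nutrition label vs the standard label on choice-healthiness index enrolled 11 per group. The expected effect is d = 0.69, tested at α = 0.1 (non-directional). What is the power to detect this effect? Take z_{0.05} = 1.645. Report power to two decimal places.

power ≈ 0.49

For two equal groups, power = Φ(d·√(n/2) − z_{α/2}).
d·√(n/2) = 0.69 × √(11/2) = 0.69 × 2.345 = 1.618.
z_β = 1.618 − 1.645 = -0.027.
Power = Φ(-0.027) = 0.489.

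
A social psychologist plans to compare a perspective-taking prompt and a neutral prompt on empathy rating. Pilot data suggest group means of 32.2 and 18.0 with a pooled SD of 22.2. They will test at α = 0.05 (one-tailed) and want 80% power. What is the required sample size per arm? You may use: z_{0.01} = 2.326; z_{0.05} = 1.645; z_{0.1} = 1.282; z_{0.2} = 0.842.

Cohen's d = |M₁ − M₂| / SD_pooled = |32.2 − 18.0| / 22.2 = 14.2 / 22.2 = 0.640.
For two independent groups with equal n: n = 2·((z_{α} + z_β) / d)².
z_{α} + z_β = 1.645 + 0.842 = 2.487.
n = 2 × (2.487 / 0.640)² = 2 × 3.886² = 2 × 15.10 = 30.2.
Round up to the next whole participant.

n = 31 per group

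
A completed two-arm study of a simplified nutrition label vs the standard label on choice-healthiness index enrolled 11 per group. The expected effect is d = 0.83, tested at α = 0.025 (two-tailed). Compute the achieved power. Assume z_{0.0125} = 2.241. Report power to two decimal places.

power ≈ 0.38

For two equal groups, power = Φ(d·√(n/2) − z_{α/2}).
d·√(n/2) = 0.83 × √(11/2) = 0.83 × 2.345 = 1.947.
z_β = 1.947 − 2.241 = -0.294.
Power = Φ(-0.294) = 0.384.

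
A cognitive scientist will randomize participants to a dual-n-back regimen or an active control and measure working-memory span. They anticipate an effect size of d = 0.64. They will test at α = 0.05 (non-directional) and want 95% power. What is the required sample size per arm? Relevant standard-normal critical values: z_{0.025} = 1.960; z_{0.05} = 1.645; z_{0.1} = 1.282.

For two independent groups with equal n: n = 2·((z_{α/2} + z_β) / d)².
z_{α/2} + z_β = 1.960 + 1.645 = 3.605.
n = 2 × (3.605 / 0.64)² = 2 × 5.633² = 2 × 31.73 = 63.5.
Round up to the next whole participant.

n = 64 per group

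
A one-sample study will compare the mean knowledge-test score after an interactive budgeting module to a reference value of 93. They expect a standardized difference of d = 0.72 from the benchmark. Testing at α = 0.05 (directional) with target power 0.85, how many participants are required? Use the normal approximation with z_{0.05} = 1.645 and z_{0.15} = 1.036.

n = 14

For a one-sample test: n = ((z_{α} + z_β) / d)².
z_{α} + z_β = 1.645 + 1.036 = 2.681.
n = (2.681 / 0.72)² = 3.724² = 13.87.
Round up.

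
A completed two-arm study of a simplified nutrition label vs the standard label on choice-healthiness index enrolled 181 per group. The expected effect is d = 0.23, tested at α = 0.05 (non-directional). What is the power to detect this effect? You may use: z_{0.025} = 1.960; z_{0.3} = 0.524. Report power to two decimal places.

For two equal groups, power = Φ(d·√(n/2) − z_{α/2}).
d·√(n/2) = 0.23 × √(181/2) = 0.23 × 9.513 = 2.188.
z_β = 2.188 − 1.960 = 0.228.
Power = Φ(0.228) = 0.590.

power ≈ 0.59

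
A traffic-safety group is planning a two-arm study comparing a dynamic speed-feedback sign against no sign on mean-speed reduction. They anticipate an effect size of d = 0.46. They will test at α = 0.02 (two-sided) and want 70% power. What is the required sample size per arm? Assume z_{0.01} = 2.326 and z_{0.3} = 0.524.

For two independent groups with equal n: n = 2·((z_{α/2} + z_β) / d)².
z_{α/2} + z_β = 2.326 + 0.524 = 2.850.
n = 2 × (2.850 / 0.46)² = 2 × 6.196² = 2 × 38.39 = 76.8.
Round up to the next whole participant.

n = 77 per group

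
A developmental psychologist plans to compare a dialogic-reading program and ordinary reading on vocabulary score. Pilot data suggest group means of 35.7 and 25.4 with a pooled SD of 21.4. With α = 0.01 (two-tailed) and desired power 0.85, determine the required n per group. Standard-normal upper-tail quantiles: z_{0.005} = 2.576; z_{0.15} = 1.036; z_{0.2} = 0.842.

n = 113 per group

Cohen's d = |M₁ − M₂| / SD_pooled = |35.7 − 25.4| / 21.4 = 10.3 / 21.4 = 0.481.
For two independent groups with equal n: n = 2·((z_{α/2} + z_β) / d)².
z_{α/2} + z_β = 2.576 + 1.036 = 3.612.
n = 2 × (3.612 / 0.481)² = 2 × 7.509² = 2 × 56.39 = 112.8.
Round up to the next whole participant.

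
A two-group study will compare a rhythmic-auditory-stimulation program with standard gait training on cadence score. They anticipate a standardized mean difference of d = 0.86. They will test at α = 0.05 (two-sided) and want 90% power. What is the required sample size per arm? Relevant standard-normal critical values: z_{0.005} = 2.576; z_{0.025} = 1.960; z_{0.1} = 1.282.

For two independent groups with equal n: n = 2·((z_{α/2} + z_β) / d)².
z_{α/2} + z_β = 1.960 + 1.282 = 3.242.
n = 2 × (3.242 / 0.86)² = 2 × 3.770² = 2 × 14.21 = 28.4.
Round up to the next whole participant.

n = 29 per group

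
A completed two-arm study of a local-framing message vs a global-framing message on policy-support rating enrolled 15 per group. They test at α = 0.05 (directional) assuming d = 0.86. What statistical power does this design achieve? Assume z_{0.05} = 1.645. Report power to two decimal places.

power ≈ 0.76

For two equal groups, power = Φ(d·√(n/2) − z_{α}).
d·√(n/2) = 0.86 × √(15/2) = 0.86 × 2.739 = 2.355.
z_β = 2.355 − 1.645 = 0.710.
Power = Φ(0.710) = 0.761.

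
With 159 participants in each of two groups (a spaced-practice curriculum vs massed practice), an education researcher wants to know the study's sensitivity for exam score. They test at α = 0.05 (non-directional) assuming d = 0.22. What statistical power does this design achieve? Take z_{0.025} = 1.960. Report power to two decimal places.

For two equal groups, power = Φ(d·√(n/2) − z_{α/2}).
d·√(n/2) = 0.22 × √(159/2) = 0.22 × 8.916 = 1.962.
z_β = 1.962 − 1.960 = 0.002.
Power = Φ(0.002) = 0.501.

power ≈ 0.50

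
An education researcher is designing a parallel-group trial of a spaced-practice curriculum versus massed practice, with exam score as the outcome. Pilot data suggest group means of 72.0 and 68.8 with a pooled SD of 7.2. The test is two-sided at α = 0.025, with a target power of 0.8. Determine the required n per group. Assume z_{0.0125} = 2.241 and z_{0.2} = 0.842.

n = 97 per group

Cohen's d = |M₁ − M₂| / SD_pooled = |72.0 − 68.8| / 7.2 = 3.2 / 7.2 = 0.444.
For two independent groups with equal n: n = 2·((z_{α/2} + z_β) / d)².
z_{α/2} + z_β = 2.241 + 0.842 = 3.083.
n = 2 × (3.083 / 0.444)² = 2 × 6.944² = 2 × 48.21 = 96.4.
Round up to the next whole participant.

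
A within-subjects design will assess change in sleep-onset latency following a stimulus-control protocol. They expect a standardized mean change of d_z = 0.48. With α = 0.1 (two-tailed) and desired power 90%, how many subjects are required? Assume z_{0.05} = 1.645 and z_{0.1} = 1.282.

n = 38 pairs

For a paired (one-sample on differences) test: n = ((z_{α/2} + z_β) / d)².
z_{α/2} + z_β = 1.645 + 1.282 = 2.927.
n = (2.927 / 0.48)² = 6.098² = 37.18.
Round up.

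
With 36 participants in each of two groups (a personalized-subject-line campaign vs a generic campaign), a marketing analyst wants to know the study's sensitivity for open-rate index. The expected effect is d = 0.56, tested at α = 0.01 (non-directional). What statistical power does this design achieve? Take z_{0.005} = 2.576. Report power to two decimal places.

For two equal groups, power = Φ(d·√(n/2) − z_{α/2}).
d·√(n/2) = 0.56 × √(36/2) = 0.56 × 4.243 = 2.376.
z_β = 2.376 − 2.576 = -0.200.
Power = Φ(-0.200) = 0.421.

power ≈ 0.42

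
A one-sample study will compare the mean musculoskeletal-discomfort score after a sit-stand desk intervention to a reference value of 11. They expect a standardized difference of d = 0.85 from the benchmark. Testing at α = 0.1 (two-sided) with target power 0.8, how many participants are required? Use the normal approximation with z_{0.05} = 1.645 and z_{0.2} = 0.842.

n = 9

For a one-sample test: n = ((z_{α/2} + z_β) / d)².
z_{α/2} + z_β = 1.645 + 0.842 = 2.487.
n = (2.487 / 0.85)² = 2.926² = 8.56.
Round up.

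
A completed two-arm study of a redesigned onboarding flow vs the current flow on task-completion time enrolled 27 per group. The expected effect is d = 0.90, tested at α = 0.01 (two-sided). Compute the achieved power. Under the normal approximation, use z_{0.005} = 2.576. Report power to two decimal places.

For two equal groups, power = Φ(d·√(n/2) − z_{α/2}).
d·√(n/2) = 0.90 × √(27/2) = 0.90 × 3.674 = 3.307.
z_β = 3.307 − 2.576 = 0.731.
Power = Φ(0.731) = 0.768.

power ≈ 0.77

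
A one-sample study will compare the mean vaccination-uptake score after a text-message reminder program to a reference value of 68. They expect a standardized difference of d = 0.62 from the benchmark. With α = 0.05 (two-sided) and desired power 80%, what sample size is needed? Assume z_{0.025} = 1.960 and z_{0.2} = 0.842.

For a one-sample test: n = ((z_{α/2} + z_β) / d)².
z_{α/2} + z_β = 1.960 + 0.842 = 2.802.
n = (2.802 / 0.62)² = 4.519² = 20.42.
Round up.

n = 21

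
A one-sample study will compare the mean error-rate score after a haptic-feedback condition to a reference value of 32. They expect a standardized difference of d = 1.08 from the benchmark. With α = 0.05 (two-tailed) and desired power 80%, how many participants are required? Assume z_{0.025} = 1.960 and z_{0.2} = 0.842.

For a one-sample test: n = ((z_{α/2} + z_β) / d)².
z_{α/2} + z_β = 1.960 + 0.842 = 2.802.
n = (2.802 / 1.08)² = 2.594² = 6.73.
Round up.

n = 7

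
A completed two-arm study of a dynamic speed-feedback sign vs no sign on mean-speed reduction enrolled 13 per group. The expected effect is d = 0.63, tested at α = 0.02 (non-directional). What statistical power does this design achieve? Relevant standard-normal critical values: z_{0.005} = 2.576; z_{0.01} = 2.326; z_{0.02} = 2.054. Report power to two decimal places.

For two equal groups, power = Φ(d·√(n/2) − z_{α/2}).
d·√(n/2) = 0.63 × √(13/2) = 0.63 × 2.550 = 1.606.
z_β = 1.606 − 2.326 = -0.720.
Power = Φ(-0.720) = 0.236.

power ≈ 0.24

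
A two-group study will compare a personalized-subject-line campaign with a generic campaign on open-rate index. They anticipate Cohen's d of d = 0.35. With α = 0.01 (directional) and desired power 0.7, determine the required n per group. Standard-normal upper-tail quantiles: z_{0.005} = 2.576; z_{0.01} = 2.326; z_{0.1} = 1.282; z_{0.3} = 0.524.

n = 133 per group

For two independent groups with equal n: n = 2·((z_{α} + z_β) / d)².
z_{α} + z_β = 2.326 + 0.524 = 2.850.
n = 2 × (2.850 / 0.35)² = 2 × 8.143² = 2 × 66.31 = 132.6.
Round up to the next whole participant.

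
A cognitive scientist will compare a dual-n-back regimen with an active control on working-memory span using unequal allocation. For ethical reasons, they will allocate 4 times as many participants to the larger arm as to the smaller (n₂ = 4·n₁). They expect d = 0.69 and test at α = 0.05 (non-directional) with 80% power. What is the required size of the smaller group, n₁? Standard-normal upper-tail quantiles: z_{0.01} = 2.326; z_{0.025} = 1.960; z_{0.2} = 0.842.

With allocation ratio k = n₂/n₁ = 4, Var(x̄₁−x̄₂) = σ²(1/n₁ + 1/(k·n₁)) = σ²·(k+1)/(k·n₁).
So n₁ = (1 + 1/k)·((z_{α/2} + z_β)/d)² = 1.250 × (2.802/0.69)².
n₁ = 1.250 × 16.49 = 20.6.
Round up: n₁ = 21, giving n₂ = 4 × 21 = 84.

n₁ = 21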